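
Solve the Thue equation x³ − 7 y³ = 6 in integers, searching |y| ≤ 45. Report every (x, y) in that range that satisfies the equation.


The equation is x³ - 7y³ = 6. For fixed y, x³ = 7·y³ + 6, so a solution requires the RHS to be a perfect cube.
Strategy: iterate y from -45 to 45, compute RHS = 7·y³ + 6, and check whether it is a (positive or negative) perfect cube.
Check small values of y:
  y = 0: RHS = 6 is not a perfect cube.
  y = 1: RHS = 13 is not a perfect cube.
  y = -1: RHS = -1 = (-1)³ ⇒ x = -1 works.
  y = 2: RHS = 62 is not a perfect cube.
  y = -2: RHS = -50 is not a perfect cube.
  y = 3: RHS = 195 is not a perfect cube.
  y = -3: RHS = -183 is not a perfect cube.
Continuing the search up to |y| = 45 finds no further solutions beyond those listed.
Collected solutions: (-1, -1).

Solutions (with |y| ≤ 45): (-1, -1).


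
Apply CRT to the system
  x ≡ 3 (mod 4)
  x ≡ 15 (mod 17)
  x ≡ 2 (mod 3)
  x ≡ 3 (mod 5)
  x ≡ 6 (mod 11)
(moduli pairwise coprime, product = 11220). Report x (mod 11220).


Product of moduli M = 4 · 17 · 3 · 5 · 11 = 11220.
Merge one congruence at a time:
  Start: x ≡ 3 (mod 4).
  Combine with x ≡ 15 (mod 17); new modulus lcm = 68.
    Write x = 3 + 4·t and substitute into x ≡ 15 (mod 17): 4·t ≡ 15 − 3 = 12 (mod 17).
    The inverse of 4 mod 17 is 13 (since 4·13 = 52 = 3·17 + 1), so t ≡ 13·12 = 156 ≡ 3 (mod 17).
    Then x = 3 + 4·3 = 15, valid modulo lcm(4, 17) = 68: x ≡ 15 (mod 68).
  Combine with x ≡ 2 (mod 3); new modulus lcm = 204.
    Write x = 15 + 68·t and substitute into x ≡ 2 (mod 3): 68·t ≡ 2 − 15 = -13 (mod 3).
    Reduce coefficients mod 3: 2·t ≡ 2 (mod 3).
    The inverse of 2 mod 3 is 2 (since 2·2 = 4 = 1·3 + 1), so t ≡ 2·2 = 4 ≡ 1 (mod 3).
    Then x = 15 + 68·1 = 83, valid modulo lcm(68, 3) = 204: x ≡ 83 (mod 204).
  Combine with x ≡ 3 (mod 5); new modulus lcm = 1020.
    Write x = 83 + 204·t and substitute into x ≡ 3 (mod 5): 204·t ≡ 3 − 83 = -80 (mod 5).
    Reduce coefficients mod 5: 4·t ≡ 0 (mod 5).
    The inverse of 4 mod 5 is 4 (since 4·4 = 16 = 3·5 + 1), so t ≡ 4·0 = 0 ≡ 0 (mod 5).
    Then x = 83 + 204·0 = 83, valid modulo lcm(204, 5) = 1020: x ≡ 83 (mod 1020).
  Combine with x ≡ 6 (mod 11); new modulus lcm = 11220.
    Write x = 83 + 1020·t and substitute into x ≡ 6 (mod 11): 1020·t ≡ 6 − 83 = -77 (mod 11).
    Reduce coefficients mod 11: 8·t ≡ 0 (mod 11).
    The inverse of 8 mod 11 is 7 (since 8·7 = 56 = 5·11 + 1), so t ≡ 7·0 = 0 ≡ 0 (mod 11).
    Then x = 83 + 1020·0 = 83, valid modulo lcm(1020, 11) = 11220: x ≡ 83 (mod 11220).
Verify against each original: 83 mod 4 = 3, 83 mod 17 = 15, 83 mod 3 = 2, 83 mod 5 = 3, 83 mod 11 = 6.

x ≡ 83 (mod 11220).


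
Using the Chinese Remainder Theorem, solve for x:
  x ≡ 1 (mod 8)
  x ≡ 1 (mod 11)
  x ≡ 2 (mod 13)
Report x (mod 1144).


Moduli 8, 11, 13 are pairwise coprime; by CRT there is a unique solution modulo M = 8 · 11 · 13 = 1144.
Solve pairwise, accumulating the modulus:
  Start with x ≡ 1 (mod 8).
  Combine with x ≡ 1 (mod 11): since gcd(8, 11) = 1, we get a unique residue mod 88.
    Write x = 1 + 8·t and substitute into x ≡ 1 (mod 11): 8·t ≡ 1 − 1 = 0 (mod 11).
    The inverse of 8 mod 11 is 7 (since 8·7 = 56 = 5·11 + 1), so t ≡ 7·0 = 0 ≡ 0 (mod 11).
    Then x = 1 + 8·0 = 1, valid modulo lcm(8, 11) = 88: x ≡ 1 (mod 88).
  Combine with x ≡ 2 (mod 13): since gcd(88, 13) = 1, we get a unique residue mod 1144.
    Write x = 1 + 88·t and substitute into x ≡ 2 (mod 13): 88·t ≡ 2 − 1 = 1 (mod 13).
    Reduce coefficients mod 13: 10·t ≡ 1 (mod 13).
    The inverse of 10 mod 13 is 4 (since 10·4 = 40 = 3·13 + 1), so t ≡ 4·1 = 4 ≡ 4 (mod 13).
    Then x = 1 + 88·4 = 353, valid modulo lcm(88, 13) = 1144: x ≡ 353 (mod 1144).
Verify: 353 mod 8 = 1 ✓, 353 mod 11 = 1 ✓, 353 mod 13 = 2 ✓.

x ≡ 353 (mod 1144).


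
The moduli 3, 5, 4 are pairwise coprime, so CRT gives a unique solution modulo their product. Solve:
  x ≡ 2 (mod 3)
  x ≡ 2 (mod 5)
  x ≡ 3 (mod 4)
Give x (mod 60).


Moduli 3, 5, 4 are pairwise coprime; by CRT there is a unique solution modulo M = 3 · 5 · 4 = 60.
Solve pairwise, accumulating the modulus:
  Start with x ≡ 2 (mod 3).
  Combine with x ≡ 2 (mod 5): since gcd(3, 5) = 1, we get a unique residue mod 15.
    Write x = 2 + 3·t and substitute into x ≡ 2 (mod 5): 3·t ≡ 2 − 2 = 0 (mod 5).
    The inverse of 3 mod 5 is 2 (since 3·2 = 6 = 1·5 + 1), so t ≡ 2·0 = 0 ≡ 0 (mod 5).
    Then x = 2 + 3·0 = 2, valid modulo lcm(3, 5) = 15: x ≡ 2 (mod 15).
  Combine with x ≡ 3 (mod 4): since gcd(15, 4) = 1, we get a unique residue mod 60.
    Write x = 2 + 15·t and substitute into x ≡ 3 (mod 4): 15·t ≡ 3 − 2 = 1 (mod 4).
    Reduce coefficients mod 4: 3·t ≡ 1 (mod 4).
    The inverse of 3 mod 4 is 3 (since 3·3 = 9 = 2·4 + 1), so t ≡ 3·1 = 3 ≡ 3 (mod 4).
    Then x = 2 + 15·3 = 47, valid modulo lcm(15, 4) = 60: x ≡ 47 (mod 60).
Verify: 47 mod 3 = 2 ✓, 47 mod 5 = 2 ✓, 47 mod 4 = 3 ✓.

x ≡ 47 (mod 60).


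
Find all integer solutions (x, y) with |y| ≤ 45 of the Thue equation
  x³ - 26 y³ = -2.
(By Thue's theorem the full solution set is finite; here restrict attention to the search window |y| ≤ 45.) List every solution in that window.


The equation is x³ - 26y³ = -2. For fixed y, x³ = 26·y³ − 2, so a solution requires the RHS to be a perfect cube.
Strategy: iterate y from -45 to 45, compute RHS = 26·y³ − 2, and check whether it is a (positive or negative) perfect cube.
Check small values of y:
  y = 0: RHS = -2 is not a perfect cube.
  y = 1: RHS = 24 is not a perfect cube.
  y = -1: RHS = -28 is not a perfect cube.
  y = 2: RHS = 206 is not a perfect cube.
  y = -2: RHS = -210 is not a perfect cube.
  y = 3: RHS = 700 is not a perfect cube.
  y = -3: RHS = -704 is not a perfect cube.
Continuing the search up to |y| = 45 finds no solutions either.
No (x, y) in the scanned range satisfies the equation.

No integer solutions with |y| ≤ 45.


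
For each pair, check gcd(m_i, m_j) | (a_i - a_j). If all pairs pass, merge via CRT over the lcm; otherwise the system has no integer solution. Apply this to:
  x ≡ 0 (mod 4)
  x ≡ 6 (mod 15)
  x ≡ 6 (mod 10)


Moduli 4, 15, 10 are not pairwise coprime, so CRT works modulo lcm(m_i) when all pairwise compatibility conditions hold.
Pairwise compatibility: gcd(m_i, m_j) must divide a_i - a_j for every pair.
Merge one congruence at a time:
  Start: x ≡ 0 (mod 4).
  Combine with x ≡ 6 (mod 15): gcd(4, 15) = 1; 6 - 0 = 6, which IS divisible by 1, so compatible.
    Write x = 0 + 4·t and substitute into x ≡ 6 (mod 15): 4·t ≡ 6 − 0 = 6 (mod 15).
    The inverse of 4 mod 15 is 4 (since 4·4 = 16 = 1·15 + 1), so t ≡ 4·6 = 24 ≡ 9 (mod 15).
    Then x = 0 + 4·9 = 36, valid modulo lcm(4, 15) = 60: x ≡ 36 (mod 60).
  Combine with x ≡ 6 (mod 10): gcd(60, 10) = 10; 6 - 36 = -30, which IS divisible by 10, so compatible.
    Write x = 36 + 60·t and substitute into x ≡ 6 (mod 10): 60·t ≡ 6 − 36 = -30 (mod 10).
    Divide the congruence (and modulus) by g = 10: 6·t ≡ -3 (mod 1).
    Modulo 1 every t works; take t = 0.
    Then x = 36 + 60·0 = 36, valid modulo lcm(60, 10) = 60: x ≡ 36 (mod 60).
Verify: 36 mod 4 = 0, 36 mod 15 = 6, 36 mod 10 = 6.

x ≡ 36 (mod 60).


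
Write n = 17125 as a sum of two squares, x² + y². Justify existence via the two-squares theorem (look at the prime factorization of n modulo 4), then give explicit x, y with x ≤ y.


Step 1: Factor n = 17125 = 5^3 · 137.
Step 2: Check the mod-4 condition on each prime factor: 5 ≡ 1 (mod 4), exponent 3; 137 ≡ 1 (mod 4), exponent 1.
All primes ≡ 3 (mod 4) appear to even exponent (or don't appear), so by the two-squares theorem n IS expressible as a sum of two squares.
Step 3: Build a representation. Group n = k² · m with k = 5 and m = 5 · 137 = 685 (a product of primes ≡ 1 (mod 4)); a representation of m scales to one of n via (k·x)² + (k·y)² = k²(x² + y²). Each prime p ≡ 1 (mod 4) is itself a sum of two squares; find a² by testing p − a² for a perfect square:
  5: 5 − 1² = 4 = 2² ⇒ 5 = 1² + 2².
  137: 137 − 1² = 136, 137 − 2² = 133, 137 − 3² = 128, 137 − 4² = 121 = 11² ⇒ 137 = 4² + 11².
  Combine using the Brahmagupta–Fibonacci identity (a² + b²)(c² + d²) = (ac − bd)² + (ad + bc)² = (ac + bd)² + (ad − bc)²:
  5 · 137 = 685: from (1² + 2²)(4² + 11²), take (1·4 − 2·11, 1·11 + 2·4) = (4 − 22, 11 + 8) = (-18, 19); dropping signs (only squares matter) gives (18, 19); check 18² + 19² = 324 + 361 = 685 ✓.
  Scale by k = 5: (5·18, 5·19) = (90, 95).
Step 4: Order so x ≤ y and verify: 90² + 95² = 8100 + 9025 = 17125 = n. ✓

n = 17125 = 90² + 95² (one valid representation with x ≤ y).


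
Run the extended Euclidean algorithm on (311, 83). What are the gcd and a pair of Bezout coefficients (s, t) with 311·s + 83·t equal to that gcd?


Euclidean algorithm on (311, 83) — divide until remainder is 0:
  311 = 3 · 83 + 62
  83 = 1 · 62 + 21
  62 = 2 · 21 + 20
  21 = 1 · 20 + 1
  20 = 20 · 1 + 0
gcd(311, 83) = 1.
Track Bezout coefficients alongside the remainders: start with r₀ = 311 = a·1 + b·0 (s = 1, t = 0) and r₁ = 83 = a·0 + b·1 (s = 0, t = 1); each new remainder r_{k+1} = r_{k-1} − q_k·r_k inherits s_{k+1} = s_{k-1} − q_k·s_k, t_{k+1} = t_{k-1} − q_k·t_k, so r_k = a·s_k + b·t_k at every step:
  q = 3: r = 62, s = 1 − 3·0 = 1, t = 0 − 3·1 = -3  (check: 311·1 + 83·(-3) = 62)
  q = 1: r = 21, s = 0 − 1·1 = -1, t = 1 − 1·(-3) = 4  (check: 311·(-1) + 83·4 = 21)
  q = 2: r = 20, s = 1 − 2·(-1) = 3, t = -3 − 2·4 = -11  (check: 311·3 + 83·(-11) = 20)
  q = 1: r = 1, s = -1 − 1·3 = -4, t = 4 − 1·(-11) = 15  (check: 311·(-4) + 83·15 = 1)
The row with r = 1 (the gcd) gives the Bezout coefficients s = -4, t = 15.
Result: 311 · (-4) + 83 · (15) = 1.

gcd(311, 83) = 1; s = -4, t = 15 (check: 311·(-4) + 83·15 = 1).


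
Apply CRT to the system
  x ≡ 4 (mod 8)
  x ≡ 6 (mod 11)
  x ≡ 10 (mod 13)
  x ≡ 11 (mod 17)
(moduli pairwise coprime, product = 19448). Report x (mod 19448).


Product of moduli M = 8 · 11 · 13 · 17 = 19448.
Merge one congruence at a time:
  Start: x ≡ 4 (mod 8).
  Combine with x ≡ 6 (mod 11); new modulus lcm = 88.
    Write x = 4 + 8·t and substitute into x ≡ 6 (mod 11): 8·t ≡ 6 − 4 = 2 (mod 11).
    The inverse of 8 mod 11 is 7 (since 8·7 = 56 = 5·11 + 1), so t ≡ 7·2 = 14 ≡ 3 (mod 11).
    Then x = 4 + 8·3 = 28, valid modulo lcm(8, 11) = 88: x ≡ 28 (mod 88).
  Combine with x ≡ 10 (mod 13); new modulus lcm = 1144.
    Write x = 28 + 88·t and substitute into x ≡ 10 (mod 13): 88·t ≡ 10 − 28 = -18 (mod 13).
    Reduce coefficients mod 13: 10·t ≡ 8 (mod 13).
    The inverse of 10 mod 13 is 4 (since 10·4 = 40 = 3·13 + 1), so t ≡ 4·8 = 32 ≡ 6 (mod 13).
    Then x = 28 + 88·6 = 556, valid modulo lcm(88, 13) = 1144: x ≡ 556 (mod 1144).
  Combine with x ≡ 11 (mod 17); new modulus lcm = 19448.
    Write x = 556 + 1144·t and substitute into x ≡ 11 (mod 17): 1144·t ≡ 11 − 556 = -545 (mod 17).
    Reduce coefficients mod 17: 5·t ≡ 16 (mod 17).
    The inverse of 5 mod 17 is 7 (since 5·7 = 35 = 2·17 + 1), so t ≡ 7·16 = 112 ≡ 10 (mod 17).
    Then x = 556 + 1144·10 = 11996, valid modulo lcm(1144, 17) = 19448: x ≡ 11996 (mod 19448).
Verify against each original: 11996 mod 8 = 4, 11996 mod 11 = 6, 11996 mod 13 = 10, 11996 mod 17 = 11.

x ≡ 11996 (mod 19448).


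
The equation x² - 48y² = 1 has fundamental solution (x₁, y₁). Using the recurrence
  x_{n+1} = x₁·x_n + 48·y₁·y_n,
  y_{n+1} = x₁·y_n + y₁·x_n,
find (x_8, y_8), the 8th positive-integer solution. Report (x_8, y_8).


Step 1: Find the fundamental solution (x₁, y₁) of x² - 48y² = 1.
  Expand √48 as a continued fraction. a₀ = ⌊√48⌋ = 6; iterate m_{k+1} = d_k·a_k − m_k, d_{k+1} = (48 − m_{k+1}²)/d_k, a_{k+1} = ⌊(a₀ + m_{k+1})/d_{k+1}⌋ (starting m₀ = 0, d₀ = 1), with convergents p_k = a_k·p_{k-1} + p_{k-2}, q_k = a_k·q_{k-1} + q_{k-2} (p₋₁ = 1, q₋₁ = 0):
  k = 0: a₀ = 6; p₀/q₀ = 6/1; p₀² − 48·q₀² = 36 − 48 = -12.
  k = 1: m = 6, d = 12, a = ⌊(6 + 6)/12⌋ = 1; p/q = (1·6 + 1)/(1·1 + 0) = 7/1; p² − 48·q² = 49 − 48 = 1.
  The first convergent with p² − 48·q² = 1 gives the fundamental solution (x₁, y₁) = (7, 1).
Step 2: Apply the recurrence (x_{n+1}, y_{n+1}) = (x₁x_n + 48y₁y_n, x₁y_n + y₁x_n) repeatedly.
  From (x_1, y_1) = (7, 1): x_2 = 7·7 + 48·1·1 = 97; y_2 = 7·1 + 1·7 = 14.
  From (x_2, y_2) = (97, 14): x_3 = 7·97 + 48·1·14 = 1351; y_3 = 7·14 + 1·97 = 195.
  From (x_3, y_3) = (1351, 195): x_4 = 7·1351 + 48·1·195 = 18817; y_4 = 7·195 + 1·1351 = 2716.
  From (x_4, y_4) = (18817, 2716): x_5 = 7·18817 + 48·1·2716 = 262087; y_5 = 7·2716 + 1·18817 = 37829.
  From (x_5, y_5) = (262087, 37829): x_6 = 7·262087 + 48·1·37829 = 3650401; y_6 = 7·37829 + 1·262087 = 526890.
  From (x_6, y_6) = (3650401, 526890): x_7 = 7·3650401 + 48·1·526890 = 50843527; y_7 = 7·526890 + 1·3650401 = 7338631.
  From (x_7, y_7) = (50843527, 7338631): x_8 = 7·50843527 + 48·1·7338631 = 708158977; y_8 = 7·7338631 + 1·50843527 = 102213944.
Step 3: Verify x_8² - 48·y_8² = 501489136705686529 - 501489136705686528 = 1 (should be 1). ✓

(x_1, y_1) = (7, 1); (x_8, y_8) = (708158977, 102213944).


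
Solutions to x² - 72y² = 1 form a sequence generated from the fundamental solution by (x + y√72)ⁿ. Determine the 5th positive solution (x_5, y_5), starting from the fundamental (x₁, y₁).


Step 1: Find the fundamental solution (x₁, y₁) of x² - 72y² = 1.
  Expand √72 as a continued fraction. a₀ = ⌊√72⌋ = 8; iterate m_{k+1} = d_k·a_k − m_k, d_{k+1} = (72 − m_{k+1}²)/d_k, a_{k+1} = ⌊(a₀ + m_{k+1})/d_{k+1}⌋ (starting m₀ = 0, d₀ = 1), with convergents p_k = a_k·p_{k-1} + p_{k-2}, q_k = a_k·q_{k-1} + q_{k-2} (p₋₁ = 1, q₋₁ = 0):
  k = 0: a₀ = 8; p₀/q₀ = 8/1; p₀² − 72·q₀² = 64 − 72 = -8.
  k = 1: m = 8, d = 8, a = ⌊(8 + 8)/8⌋ = 2; p/q = (2·8 + 1)/(2·1 + 0) = 17/2; p² − 72·q² = 289 − 288 = 1.
  The first convergent with p² − 72·q² = 1 gives the fundamental solution (x₁, y₁) = (17, 2).
Step 2: Apply the recurrence (x_{n+1}, y_{n+1}) = (x₁x_n + 72y₁y_n, x₁y_n + y₁x_n) repeatedly.
  From (x_1, y_1) = (17, 2): x_2 = 17·17 + 72·2·2 = 577; y_2 = 17·2 + 2·17 = 68.
  From (x_2, y_2) = (577, 68): x_3 = 17·577 + 72·2·68 = 19601; y_3 = 17·68 + 2·577 = 2310.
  From (x_3, y_3) = (19601, 2310): x_4 = 17·19601 + 72·2·2310 = 665857; y_4 = 17·2310 + 2·19601 = 78472.
  From (x_4, y_4) = (665857, 78472): x_5 = 17·665857 + 72·2·78472 = 22619537; y_5 = 17·78472 + 2·665857 = 2665738.
Step 3: Verify x_5² - 72·y_5² = 511643454094369 - 511643454094368 = 1 (should be 1). ✓

(x_1, y_1) = (17, 2); (x_5, y_5) = (22619537, 2665738).


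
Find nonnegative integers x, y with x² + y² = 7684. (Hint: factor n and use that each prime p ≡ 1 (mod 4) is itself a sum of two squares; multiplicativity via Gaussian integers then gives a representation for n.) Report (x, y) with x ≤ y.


Step 1: Factor n = 7684 = 2^2 · 17 · 113.
Step 2: Check the mod-4 condition on each prime factor: 2 = 2 (special); 17 ≡ 1 (mod 4), exponent 1; 113 ≡ 1 (mod 4), exponent 1.
All primes ≡ 3 (mod 4) appear to even exponent (or don't appear), so by the two-squares theorem n IS expressible as a sum of two squares.
Step 3: Build a representation. Group n = k² · m with k = 2 and m = 17 · 113 = 1921 (a product of primes ≡ 1 (mod 4)); a representation of m scales to one of n via (k·x)² + (k·y)² = k²(x² + y²). Each prime p ≡ 1 (mod 4) is itself a sum of two squares; find a² by testing p − a² for a perfect square:
  17: 17 − 1² = 16 = 4² ⇒ 17 = 1² + 4².
  113: 113 − 1² = 112, 113 − 2² = 109, 113 − 3² = 104, 113 − 4² = 97, 113 − 5² = 88, 113 − 6² = 77, 113 − 7² = 64 = 8² ⇒ 113 = 7² + 8².
  Combine using the Brahmagupta–Fibonacci identity (a² + b²)(c² + d²) = (ac − bd)² + (ad + bc)² = (ac + bd)² + (ad − bc)²:
  17 · 113 = 1921: from (1² + 4²)(7² + 8²), take (1·7 − 4·8, 1·8 + 4·7) = (7 − 32, 8 + 28) = (-25, 36); dropping signs (only squares matter) gives (25, 36); check 25² + 36² = 625 + 1296 = 1921 ✓.
  Scale by k = 2: (2·25, 2·36) = (50, 72).
Step 4: Order so x ≤ y and verify: 50² + 72² = 2500 + 5184 = 7684 = n. ✓

n = 7684 = 50² + 72² (one valid representation with x ≤ y).


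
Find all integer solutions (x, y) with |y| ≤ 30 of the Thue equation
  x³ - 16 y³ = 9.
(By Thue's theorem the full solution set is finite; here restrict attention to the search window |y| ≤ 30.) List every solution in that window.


The equation is x³ - 16y³ = 9. For fixed y, x³ = 16·y³ + 9, so a solution requires the RHS to be a perfect cube.
Strategy: iterate y from -30 to 30, compute RHS = 16·y³ + 9, and check whether it is a (positive or negative) perfect cube.
Check small values of y:
  y = 0: RHS = 9 is not a perfect cube.
  y = 1: RHS = 25 is not a perfect cube.
  y = -1: RHS = -7 is not a perfect cube.
  y = 2: RHS = 137 is not a perfect cube.
  y = -2: RHS = -119 is not a perfect cube.
  y = 3: RHS = 441 is not a perfect cube.
  y = -3: RHS = -423 is not a perfect cube.
Continuing the search up to |y| = 30 finds no solutions either.
No (x, y) in the scanned range satisfies the equation.

No integer solutions with |y| ≤ 30.


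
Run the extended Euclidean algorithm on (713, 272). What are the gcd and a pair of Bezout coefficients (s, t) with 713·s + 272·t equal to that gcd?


Euclidean algorithm on (713, 272) — divide until remainder is 0:
  713 = 2 · 272 + 169
  272 = 1 · 169 + 103
  169 = 1 · 103 + 66
  103 = 1 · 66 + 37
  66 = 1 · 37 + 29
  37 = 1 · 29 + 8
  29 = 3 · 8 + 5
  8 = 1 · 5 + 3
  5 = 1 · 3 + 2
  3 = 1 · 2 + 1
  2 = 2 · 1 + 0
gcd(713, 272) = 1.
Track Bezout coefficients alongside the remainders: start with r₀ = 713 = a·1 + b·0 (s = 1, t = 0) and r₁ = 272 = a·0 + b·1 (s = 0, t = 1); each new remainder r_{k+1} = r_{k-1} − q_k·r_k inherits s_{k+1} = s_{k-1} − q_k·s_k, t_{k+1} = t_{k-1} − q_k·t_k, so r_k = a·s_k + b·t_k at every step:
  q = 2: r = 169, s = 1 − 2·0 = 1, t = 0 − 2·1 = -2  (check: 713·1 + 272·(-2) = 169)
  q = 1: r = 103, s = 0 − 1·1 = -1, t = 1 − 1·(-2) = 3  (check: 713·(-1) + 272·3 = 103)
  q = 1: r = 66, s = 1 − 1·(-1) = 2, t = -2 − 1·3 = -5  (check: 713·2 + 272·(-5) = 66)
  q = 1: r = 37, s = -1 − 1·2 = -3, t = 3 − 1·(-5) = 8  (check: 713·(-3) + 272·8 = 37)
  q = 1: r = 29, s = 2 − 1·(-3) = 5, t = -5 − 1·8 = -13  (check: 713·5 + 272·(-13) = 29)
  q = 1: r = 8, s = -3 − 1·5 = -8, t = 8 − 1·(-13) = 21  (check: 713·(-8) + 272·21 = 8)
  q = 3: r = 5, s = 5 − 3·(-8) = 29, t = -13 − 3·21 = -76  (check: 713·29 + 272·(-76) = 5)
  q = 1: r = 3, s = -8 − 1·29 = -37, t = 21 − 1·(-76) = 97  (check: 713·(-37) + 272·97 = 3)
  q = 1: r = 2, s = 29 − 1·(-37) = 66, t = -76 − 1·97 = -173  (check: 713·66 + 272·(-173) = 2)
  q = 1: r = 1, s = -37 − 1·66 = -103, t = 97 − 1·(-173) = 270  (check: 713·(-103) + 272·270 = 1)
The row with r = 1 (the gcd) gives the Bezout coefficients s = -103, t = 270.
Result: 713 · (-103) + 272 · (270) = 1.

gcd(713, 272) = 1; s = -103, t = 270 (check: 713·(-103) + 272·270 = 1).


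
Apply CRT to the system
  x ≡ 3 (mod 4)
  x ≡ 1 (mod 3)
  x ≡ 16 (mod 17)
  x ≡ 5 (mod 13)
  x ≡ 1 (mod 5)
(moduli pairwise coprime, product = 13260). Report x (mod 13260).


Product of moduli M = 4 · 3 · 17 · 13 · 5 = 13260.
Merge one congruence at a time:
  Start: x ≡ 3 (mod 4).
  Combine with x ≡ 1 (mod 3); new modulus lcm = 12.
    Write x = 3 + 4·t and substitute into x ≡ 1 (mod 3): 4·t ≡ 1 − 3 = -2 (mod 3).
    Reduce coefficients mod 3: 1·t ≡ 1 (mod 3).
    So t ≡ 1 (mod 3).
    Then x = 3 + 4·1 = 7, valid modulo lcm(4, 3) = 12: x ≡ 7 (mod 12).
  Combine with x ≡ 16 (mod 17); new modulus lcm = 204.
    Write x = 7 + 12·t and substitute into x ≡ 16 (mod 17): 12·t ≡ 16 − 7 = 9 (mod 17).
    The inverse of 12 mod 17 is 10 (since 12·10 = 120 = 7·17 + 1), so t ≡ 10·9 = 90 ≡ 5 (mod 17).
    Then x = 7 + 12·5 = 67, valid modulo lcm(12, 17) = 204: x ≡ 67 (mod 204).
  Combine with x ≡ 5 (mod 13); new modulus lcm = 2652.
    Write x = 67 + 204·t and substitute into x ≡ 5 (mod 13): 204·t ≡ 5 − 67 = -62 (mod 13).
    Reduce coefficients mod 13: 9·t ≡ 3 (mod 13).
    The inverse of 9 mod 13 is 3 (since 9·3 = 27 = 2·13 + 1), so t ≡ 3·3 = 9 ≡ 9 (mod 13).
    Then x = 67 + 204·9 = 1903, valid modulo lcm(204, 13) = 2652: x ≡ 1903 (mod 2652).
  Combine with x ≡ 1 (mod 5); new modulus lcm = 13260.
    Write x = 1903 + 2652·t and substitute into x ≡ 1 (mod 5): 2652·t ≡ 1 − 1903 = -1902 (mod 5).
    Reduce coefficients mod 5: 2·t ≡ 3 (mod 5).
    The inverse of 2 mod 5 is 3 (since 2·3 = 6 = 1·5 + 1), so t ≡ 3·3 = 9 ≡ 4 (mod 5).
    Then x = 1903 + 2652·4 = 12511, valid modulo lcm(2652, 5) = 13260: x ≡ 12511 (mod 13260).
Verify against each original: 12511 mod 4 = 3, 12511 mod 3 = 1, 12511 mod 17 = 16, 12511 mod 13 = 5, 12511 mod 5 = 1.

x ≡ 12511 (mod 13260).


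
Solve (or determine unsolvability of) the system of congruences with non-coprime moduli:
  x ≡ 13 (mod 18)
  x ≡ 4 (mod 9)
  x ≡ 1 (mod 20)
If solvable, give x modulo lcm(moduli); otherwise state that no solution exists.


Moduli 18, 9, 20 are not pairwise coprime, so CRT works modulo lcm(m_i) when all pairwise compatibility conditions hold.
Pairwise compatibility: gcd(m_i, m_j) must divide a_i - a_j for every pair.
Merge one congruence at a time:
  Start: x ≡ 13 (mod 18).
  Combine with x ≡ 4 (mod 9): gcd(18, 9) = 9; 4 - 13 = -9, which IS divisible by 9, so compatible.
    Write x = 13 + 18·t and substitute into x ≡ 4 (mod 9): 18·t ≡ 4 − 13 = -9 (mod 9).
    Divide the congruence (and modulus) by g = 9: 2·t ≡ -1 (mod 1).
    Modulo 1 every t works; take t = 0.
    Then x = 13 + 18·0 = 13, valid modulo lcm(18, 9) = 18: x ≡ 13 (mod 18).
  Combine with x ≡ 1 (mod 20): gcd(18, 20) = 2; 1 - 13 = -12, which IS divisible by 2, so compatible.
    Write x = 13 + 18·t and substitute into x ≡ 1 (mod 20): 18·t ≡ 1 − 13 = -12 (mod 20).
    Divide the congruence (and modulus) by g = 2: 9·t ≡ -6 (mod 10).
    Reduce coefficients mod 10: 9·t ≡ 4 (mod 10).
    The inverse of 9 mod 10 is 9 (since 9·9 = 81 = 8·10 + 1), so t ≡ 9·4 = 36 ≡ 6 (mod 10).
    Then x = 13 + 18·6 = 121, valid modulo lcm(18, 20) = 180: x ≡ 121 (mod 180).
Verify: 121 mod 18 = 13, 121 mod 9 = 4, 121 mod 20 = 1.

x ≡ 121 (mod 180).


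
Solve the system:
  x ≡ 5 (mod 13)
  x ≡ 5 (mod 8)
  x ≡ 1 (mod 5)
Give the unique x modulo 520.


Moduli 13, 8, 5 are pairwise coprime; by CRT there is a unique solution modulo M = 13 · 8 · 5 = 520.
Solve pairwise, accumulating the modulus:
  Start with x ≡ 5 (mod 13).
  Combine with x ≡ 5 (mod 8): since gcd(13, 8) = 1, we get a unique residue mod 104.
    Write x = 5 + 13·t and substitute into x ≡ 5 (mod 8): 13·t ≡ 5 − 5 = 0 (mod 8).
    Reduce coefficients mod 8: 5·t ≡ 0 (mod 8).
    The inverse of 5 mod 8 is 5 (since 5·5 = 25 = 3·8 + 1), so t ≡ 5·0 = 0 ≡ 0 (mod 8).
    Then x = 5 + 13·0 = 5, valid modulo lcm(13, 8) = 104: x ≡ 5 (mod 104).
  Combine with x ≡ 1 (mod 5): since gcd(104, 5) = 1, we get a unique residue mod 520.
    Write x = 5 + 104·t and substitute into x ≡ 1 (mod 5): 104·t ≡ 1 − 5 = -4 (mod 5).
    Reduce coefficients mod 5: 4·t ≡ 1 (mod 5).
    The inverse of 4 mod 5 is 4 (since 4·4 = 16 = 3·5 + 1), so t ≡ 4·1 = 4 ≡ 4 (mod 5).
    Then x = 5 + 104·4 = 421, valid modulo lcm(104, 5) = 520: x ≡ 421 (mod 520).
Verify: 421 mod 13 = 5 ✓, 421 mod 8 = 5 ✓, 421 mod 5 = 1 ✓.

x ≡ 421 (mod 520).


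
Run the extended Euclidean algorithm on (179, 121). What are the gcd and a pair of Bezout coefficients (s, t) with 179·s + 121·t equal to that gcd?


Euclidean algorithm on (179, 121) — divide until remainder is 0:
  179 = 1 · 121 + 58
  121 = 2 · 58 + 5
  58 = 11 · 5 + 3
  5 = 1 · 3 + 2
  3 = 1 · 2 + 1
  2 = 2 · 1 + 0
gcd(179, 121) = 1.
Track Bezout coefficients alongside the remainders: start with r₀ = 179 = a·1 + b·0 (s = 1, t = 0) and r₁ = 121 = a·0 + b·1 (s = 0, t = 1); each new remainder r_{k+1} = r_{k-1} − q_k·r_k inherits s_{k+1} = s_{k-1} − q_k·s_k, t_{k+1} = t_{k-1} − q_k·t_k, so r_k = a·s_k + b·t_k at every step:
  q = 1: r = 58, s = 1 − 1·0 = 1, t = 0 − 1·1 = -1  (check: 179·1 + 121·(-1) = 58)
  q = 2: r = 5, s = 0 − 2·1 = -2, t = 1 − 2·(-1) = 3  (check: 179·(-2) + 121·3 = 5)
  q = 11: r = 3, s = 1 − 11·(-2) = 23, t = -1 − 11·3 = -34  (check: 179·23 + 121·(-34) = 3)
  q = 1: r = 2, s = -2 − 1·23 = -25, t = 3 − 1·(-34) = 37  (check: 179·(-25) + 121·37 = 2)
  q = 1: r = 1, s = 23 − 1·(-25) = 48, t = -34 − 1·37 = -71  (check: 179·48 + 121·(-71) = 1)
The row with r = 1 (the gcd) gives the Bezout coefficients s = 48, t = -71.
Result: 179 · (48) + 121 · (-71) = 1.

gcd(179, 121) = 1; s = 48, t = -71 (check: 179·48 + 121·(-71) = 1).


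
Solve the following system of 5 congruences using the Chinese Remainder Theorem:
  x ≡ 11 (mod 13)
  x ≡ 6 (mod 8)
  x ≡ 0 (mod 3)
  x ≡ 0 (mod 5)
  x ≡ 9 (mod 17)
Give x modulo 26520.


Product of moduli M = 13 · 8 · 3 · 5 · 17 = 26520.
Merge one congruence at a time:
  Start: x ≡ 11 (mod 13).
  Combine with x ≡ 6 (mod 8); new modulus lcm = 104.
    Write x = 11 + 13·t and substitute into x ≡ 6 (mod 8): 13·t ≡ 6 − 11 = -5 (mod 8).
    Reduce coefficients mod 8: 5·t ≡ 3 (mod 8).
    The inverse of 5 mod 8 is 5 (since 5·5 = 25 = 3·8 + 1), so t ≡ 5·3 = 15 ≡ 7 (mod 8).
    Then x = 11 + 13·7 = 102, valid modulo lcm(13, 8) = 104: x ≡ 102 (mod 104).
  Combine with x ≡ 0 (mod 3); new modulus lcm = 312.
    Write x = 102 + 104·t and substitute into x ≡ 0 (mod 3): 104·t ≡ 0 − 102 = -102 (mod 3).
    Reduce coefficients mod 3: 2·t ≡ 0 (mod 3).
    The inverse of 2 mod 3 is 2 (since 2·2 = 4 = 1·3 + 1), so t ≡ 2·0 = 0 ≡ 0 (mod 3).
    Then x = 102 + 104·0 = 102, valid modulo lcm(104, 3) = 312: x ≡ 102 (mod 312).
  Combine with x ≡ 0 (mod 5); new modulus lcm = 1560.
    Write x = 102 + 312·t and substitute into x ≡ 0 (mod 5): 312·t ≡ 0 − 102 = -102 (mod 5).
    Reduce coefficients mod 5: 2·t ≡ 3 (mod 5).
    The inverse of 2 mod 5 is 3 (since 2·3 = 6 = 1·5 + 1), so t ≡ 3·3 = 9 ≡ 4 (mod 5).
    Then x = 102 + 312·4 = 1350, valid modulo lcm(312, 5) = 1560: x ≡ 1350 (mod 1560).
  Combine with x ≡ 9 (mod 17); new modulus lcm = 26520.
    Write x = 1350 + 1560·t and substitute into x ≡ 9 (mod 17): 1560·t ≡ 9 − 1350 = -1341 (mod 17).
    Reduce coefficients mod 17: 13·t ≡ 2 (mod 17).
    The inverse of 13 mod 17 is 4 (since 13·4 = 52 = 3·17 + 1), so t ≡ 4·2 = 8 ≡ 8 (mod 17).
    Then x = 1350 + 1560·8 = 13830, valid modulo lcm(1560, 17) = 26520: x ≡ 13830 (mod 26520).
Verify against each original: 13830 mod 13 = 11, 13830 mod 8 = 6, 13830 mod 3 = 0, 13830 mod 5 = 0, 13830 mod 17 = 9.

x ≡ 13830 (mod 26520).


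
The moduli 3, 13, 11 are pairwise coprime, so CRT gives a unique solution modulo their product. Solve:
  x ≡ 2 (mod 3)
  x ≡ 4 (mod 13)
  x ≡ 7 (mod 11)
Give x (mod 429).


Moduli 3, 13, 11 are pairwise coprime; by CRT there is a unique solution modulo M = 3 · 13 · 11 = 429.
Solve pairwise, accumulating the modulus:
  Start with x ≡ 2 (mod 3).
  Combine with x ≡ 4 (mod 13): since gcd(3, 13) = 1, we get a unique residue mod 39.
    Write x = 2 + 3·t and substitute into x ≡ 4 (mod 13): 3·t ≡ 4 − 2 = 2 (mod 13).
    The inverse of 3 mod 13 is 9 (since 3·9 = 27 = 2·13 + 1), so t ≡ 9·2 = 18 ≡ 5 (mod 13).
    Then x = 2 + 3·5 = 17, valid modulo lcm(3, 13) = 39: x ≡ 17 (mod 39).
  Combine with x ≡ 7 (mod 11): since gcd(39, 11) = 1, we get a unique residue mod 429.
    Write x = 17 + 39·t and substitute into x ≡ 7 (mod 11): 39·t ≡ 7 − 17 = -10 (mod 11).
    Reduce coefficients mod 11: 6·t ≡ 1 (mod 11).
    The inverse of 6 mod 11 is 2 (since 6·2 = 12 = 1·11 + 1), so t ≡ 2·1 = 2 ≡ 2 (mod 11).
    Then x = 17 + 39·2 = 95, valid modulo lcm(39, 11) = 429: x ≡ 95 (mod 429).
Verify: 95 mod 3 = 2 ✓, 95 mod 13 = 4 ✓, 95 mod 11 = 7 ✓.

x ≡ 95 (mod 429).


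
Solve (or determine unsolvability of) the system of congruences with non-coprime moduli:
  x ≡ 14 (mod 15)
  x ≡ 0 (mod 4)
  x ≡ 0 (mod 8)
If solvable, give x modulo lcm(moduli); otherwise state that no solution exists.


Moduli 15, 4, 8 are not pairwise coprime, so CRT works modulo lcm(m_i) when all pairwise compatibility conditions hold.
Pairwise compatibility: gcd(m_i, m_j) must divide a_i - a_j for every pair.
Merge one congruence at a time:
  Start: x ≡ 14 (mod 15).
  Combine with x ≡ 0 (mod 4): gcd(15, 4) = 1; 0 - 14 = -14, which IS divisible by 1, so compatible.
    Write x = 14 + 15·t and substitute into x ≡ 0 (mod 4): 15·t ≡ 0 − 14 = -14 (mod 4).
    Reduce coefficients mod 4: 3·t ≡ 2 (mod 4).
    The inverse of 3 mod 4 is 3 (since 3·3 = 9 = 2·4 + 1), so t ≡ 3·2 = 6 ≡ 2 (mod 4).
    Then x = 14 + 15·2 = 44, valid modulo lcm(15, 4) = 60: x ≡ 44 (mod 60).
  Combine with x ≡ 0 (mod 8): gcd(60, 8) = 4; 0 - 44 = -44, which IS divisible by 4, so compatible.
    Write x = 44 + 60·t and substitute into x ≡ 0 (mod 8): 60·t ≡ 0 − 44 = -44 (mod 8).
    Divide the congruence (and modulus) by g = 4: 15·t ≡ -11 (mod 2).
    Reduce coefficients mod 2: 1·t ≡ 1 (mod 2).
    So t ≡ 1 (mod 2).
    Then x = 44 + 60·1 = 104, valid modulo lcm(60, 8) = 120: x ≡ 104 (mod 120).
Verify: 104 mod 15 = 14, 104 mod 4 = 0, 104 mod 8 = 0.

x ≡ 104 (mod 120).


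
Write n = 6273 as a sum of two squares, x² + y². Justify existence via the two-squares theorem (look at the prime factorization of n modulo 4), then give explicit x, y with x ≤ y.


Step 1: Factor n = 6273 = 3^2 · 17 · 41.
Step 2: Check the mod-4 condition on each prime factor: 3 ≡ 3 (mod 4), exponent 2 (must be even); 17 ≡ 1 (mod 4), exponent 1; 41 ≡ 1 (mod 4), exponent 1.
All primes ≡ 3 (mod 4) appear to even exponent (or don't appear), so by the two-squares theorem n IS expressible as a sum of two squares.
Step 3: Build a representation. Group n = k² · m with k = 3 and m = 17 · 41 = 697 (a product of primes ≡ 1 (mod 4)); a representation of m scales to one of n via (k·x)² + (k·y)² = k²(x² + y²). Each prime p ≡ 1 (mod 4) is itself a sum of two squares; find a² by testing p − a² for a perfect square:
  17: 17 − 1² = 16 = 4² ⇒ 17 = 1² + 4².
  41: 41 − 1² = 40, 41 − 2² = 37, 41 − 3² = 32, 41 − 4² = 25 = 5² ⇒ 41 = 4² + 5².
  Combine using the Brahmagupta–Fibonacci identity (a² + b²)(c² + d²) = (ac − bd)² + (ad + bc)² = (ac + bd)² + (ad − bc)²:
  17 · 41 = 697: from (1² + 4²)(4² + 5²), take (1·4 − 4·5, 1·5 + 4·4) = (4 − 20, 5 + 16) = (-16, 21); dropping signs (only squares matter) gives (16, 21); check 16² + 21² = 256 + 441 = 697 ✓.
  Scale by k = 3: (3·16, 3·21) = (48, 63).
Step 4: Order so x ≤ y and verify: 48² + 63² = 2304 + 3969 = 6273 = n. ✓

n = 6273 = 48² + 63² (one valid representation with x ≤ y).


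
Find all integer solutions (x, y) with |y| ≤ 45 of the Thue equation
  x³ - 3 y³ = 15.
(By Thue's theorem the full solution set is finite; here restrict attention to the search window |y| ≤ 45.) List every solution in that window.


The equation is x³ - 3y³ = 15. For fixed y, x³ = 3·y³ + 15, so a solution requires the RHS to be a perfect cube.
Strategy: iterate y from -45 to 45, compute RHS = 3·y³ + 15, and check whether it is a (positive or negative) perfect cube.
Check small values of y:
  y = 0: RHS = 15 is not a perfect cube.
  y = 1: RHS = 18 is not a perfect cube.
  y = -1: RHS = 12 is not a perfect cube.
  y = 2: RHS = 39 is not a perfect cube.
  y = -2: RHS = -9 is not a perfect cube.
  y = 3: RHS = 96 is not a perfect cube.
  y = -3: RHS = -66 is not a perfect cube.
Continuing the search up to |y| = 45 finds no solutions either.
No (x, y) in the scanned range satisfies the equation.

No integer solutions with |y| ≤ 45.


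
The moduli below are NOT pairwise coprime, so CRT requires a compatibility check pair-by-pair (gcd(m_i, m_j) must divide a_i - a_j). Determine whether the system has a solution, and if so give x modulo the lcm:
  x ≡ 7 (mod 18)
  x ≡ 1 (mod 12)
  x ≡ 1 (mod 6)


Moduli 18, 12, 6 are not pairwise coprime, so CRT works modulo lcm(m_i) when all pairwise compatibility conditions hold.
Pairwise compatibility: gcd(m_i, m_j) must divide a_i - a_j for every pair.
Merge one congruence at a time:
  Start: x ≡ 7 (mod 18).
  Combine with x ≡ 1 (mod 12): gcd(18, 12) = 6; 1 - 7 = -6, which IS divisible by 6, so compatible.
    Write x = 7 + 18·t and substitute into x ≡ 1 (mod 12): 18·t ≡ 1 − 7 = -6 (mod 12).
    Divide the congruence (and modulus) by g = 6: 3·t ≡ -1 (mod 2).
    Reduce coefficients mod 2: 1·t ≡ 1 (mod 2).
    So t ≡ 1 (mod 2).
    Then x = 7 + 18·1 = 25, valid modulo lcm(18, 12) = 36: x ≡ 25 (mod 36).
  Combine with x ≡ 1 (mod 6): gcd(36, 6) = 6; 1 - 25 = -24, which IS divisible by 6, so compatible.
    Write x = 25 + 36·t and substitute into x ≡ 1 (mod 6): 36·t ≡ 1 − 25 = -24 (mod 6).
    Divide the congruence (and modulus) by g = 6: 6·t ≡ -4 (mod 1).
    Modulo 1 every t works; take t = 0.
    Then x = 25 + 36·0 = 25, valid modulo lcm(36, 6) = 36: x ≡ 25 (mod 36).
Verify: 25 mod 18 = 7, 25 mod 12 = 1, 25 mod 6 = 1.

x ≡ 25 (mod 36).


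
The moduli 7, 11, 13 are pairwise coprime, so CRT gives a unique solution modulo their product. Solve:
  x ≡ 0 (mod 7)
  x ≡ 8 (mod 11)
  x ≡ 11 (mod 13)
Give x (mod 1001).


Moduli 7, 11, 13 are pairwise coprime; by CRT there is a unique solution modulo M = 7 · 11 · 13 = 1001.
Solve pairwise, accumulating the modulus:
  Start with x ≡ 0 (mod 7).
  Combine with x ≡ 8 (mod 11): since gcd(7, 11) = 1, we get a unique residue mod 77.
    Write x = 0 + 7·t and substitute into x ≡ 8 (mod 11): 7·t ≡ 8 − 0 = 8 (mod 11).
    The inverse of 7 mod 11 is 8 (since 7·8 = 56 = 5·11 + 1), so t ≡ 8·8 = 64 ≡ 9 (mod 11).
    Then x = 0 + 7·9 = 63, valid modulo lcm(7, 11) = 77: x ≡ 63 (mod 77).
  Combine with x ≡ 11 (mod 13): since gcd(77, 13) = 1, we get a unique residue mod 1001.
    Write x = 63 + 77·t and substitute into x ≡ 11 (mod 13): 77·t ≡ 11 − 63 = -52 (mod 13).
    Reduce coefficients mod 13: 12·t ≡ 0 (mod 13).
    The inverse of 12 mod 13 is 12 (since 12·12 = 144 = 11·13 + 1), so t ≡ 12·0 = 0 ≡ 0 (mod 13).
    Then x = 63 + 77·0 = 63, valid modulo lcm(77, 13) = 1001: x ≡ 63 (mod 1001).
Verify: 63 mod 7 = 0 ✓, 63 mod 11 = 8 ✓, 63 mod 13 = 11 ✓.

x ≡ 63 (mod 1001).


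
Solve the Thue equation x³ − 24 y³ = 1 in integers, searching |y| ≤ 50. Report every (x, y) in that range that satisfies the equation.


The equation is x³ - 24y³ = 1. For fixed y, x³ = 24·y³ + 1, so a solution requires the RHS to be a perfect cube.
Strategy: iterate y from -50 to 50, compute RHS = 24·y³ + 1, and check whether it is a (positive or negative) perfect cube.
Check small values of y:
  y = 0: RHS = 1 = (1)³ ⇒ x = 1 works.
  y = 1: RHS = 25 is not a perfect cube.
  y = -1: RHS = -23 is not a perfect cube.
  y = 2: RHS = 193 is not a perfect cube.
  y = -2: RHS = -191 is not a perfect cube.
  y = 3: RHS = 649 is not a perfect cube.
  y = -3: RHS = -647 is not a perfect cube.
Continuing the search up to |y| = 50 finds no further solutions beyond those listed.
Collected solutions: (1, 0).

Solutions (with |y| ≤ 50): (1, 0).


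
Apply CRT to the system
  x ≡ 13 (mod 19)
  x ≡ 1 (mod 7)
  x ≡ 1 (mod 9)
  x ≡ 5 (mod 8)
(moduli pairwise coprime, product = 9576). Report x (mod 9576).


Product of moduli M = 19 · 7 · 9 · 8 = 9576.
Merge one congruence at a time:
  Start: x ≡ 13 (mod 19).
  Combine with x ≡ 1 (mod 7); new modulus lcm = 133.
    Write x = 13 + 19·t and substitute into x ≡ 1 (mod 7): 19·t ≡ 1 − 13 = -12 (mod 7).
    Reduce coefficients mod 7: 5·t ≡ 2 (mod 7).
    The inverse of 5 mod 7 is 3 (since 5·3 = 15 = 2·7 + 1), so t ≡ 3·2 = 6 ≡ 6 (mod 7).
    Then x = 13 + 19·6 = 127, valid modulo lcm(19, 7) = 133: x ≡ 127 (mod 133).
  Combine with x ≡ 1 (mod 9); new modulus lcm = 1197.
    Write x = 127 + 133·t and substitute into x ≡ 1 (mod 9): 133·t ≡ 1 − 127 = -126 (mod 9).
    Reduce coefficients mod 9: 7·t ≡ 0 (mod 9).
    The inverse of 7 mod 9 is 4 (since 7·4 = 28 = 3·9 + 1), so t ≡ 4·0 = 0 ≡ 0 (mod 9).
    Then x = 127 + 133·0 = 127, valid modulo lcm(133, 9) = 1197: x ≡ 127 (mod 1197).
  Combine with x ≡ 5 (mod 8); new modulus lcm = 9576.
    Write x = 127 + 1197·t and substitute into x ≡ 5 (mod 8): 1197·t ≡ 5 − 127 = -122 (mod 8).
    Reduce coefficients mod 8: 5·t ≡ 6 (mod 8).
    The inverse of 5 mod 8 is 5 (since 5·5 = 25 = 3·8 + 1), so t ≡ 5·6 = 30 ≡ 6 (mod 8).
    Then x = 127 + 1197·6 = 7309, valid modulo lcm(1197, 8) = 9576: x ≡ 7309 (mod 9576).
Verify against each original: 7309 mod 19 = 13, 7309 mod 7 = 1, 7309 mod 9 = 1, 7309 mod 8 = 5.

x ≡ 7309 (mod 9576).


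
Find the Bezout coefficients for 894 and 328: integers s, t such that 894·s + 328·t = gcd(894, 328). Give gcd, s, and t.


Euclidean algorithm on (894, 328) — divide until remainder is 0:
  894 = 2 · 328 + 238
  328 = 1 · 238 + 90
  238 = 2 · 90 + 58
  90 = 1 · 58 + 32
  58 = 1 · 32 + 26
  32 = 1 · 26 + 6
  26 = 4 · 6 + 2
  6 = 3 · 2 + 0
gcd(894, 328) = 2.
Track Bezout coefficients alongside the remainders: start with r₀ = 894 = a·1 + b·0 (s = 1, t = 0) and r₁ = 328 = a·0 + b·1 (s = 0, t = 1); each new remainder r_{k+1} = r_{k-1} − q_k·r_k inherits s_{k+1} = s_{k-1} − q_k·s_k, t_{k+1} = t_{k-1} − q_k·t_k, so r_k = a·s_k + b·t_k at every step:
  q = 2: r = 238, s = 1 − 2·0 = 1, t = 0 − 2·1 = -2  (check: 894·1 + 328·(-2) = 238)
  q = 1: r = 90, s = 0 − 1·1 = -1, t = 1 − 1·(-2) = 3  (check: 894·(-1) + 328·3 = 90)
  q = 2: r = 58, s = 1 − 2·(-1) = 3, t = -2 − 2·3 = -8  (check: 894·3 + 328·(-8) = 58)
  q = 1: r = 32, s = -1 − 1·3 = -4, t = 3 − 1·(-8) = 11  (check: 894·(-4) + 328·11 = 32)
  q = 1: r = 26, s = 3 − 1·(-4) = 7, t = -8 − 1·11 = -19  (check: 894·7 + 328·(-19) = 26)
  q = 1: r = 6, s = -4 − 1·7 = -11, t = 11 − 1·(-19) = 30  (check: 894·(-11) + 328·30 = 6)
  q = 4: r = 2, s = 7 − 4·(-11) = 51, t = -19 − 4·30 = -139  (check: 894·51 + 328·(-139) = 2)
The row with r = 2 (the gcd) gives the Bezout coefficients s = 51, t = -139.
Result: 894 · (51) + 328 · (-139) = 2.

gcd(894, 328) = 2; s = 51, t = -139 (check: 894·51 + 328·(-139) = 2).


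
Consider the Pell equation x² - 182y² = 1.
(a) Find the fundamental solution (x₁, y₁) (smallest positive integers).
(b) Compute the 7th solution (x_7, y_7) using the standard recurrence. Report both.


Step 1: Find the fundamental solution (x₁, y₁) of x² - 182y² = 1.
  Expand √182 as a continued fraction. a₀ = ⌊√182⌋ = 13; iterate m_{k+1} = d_k·a_k − m_k, d_{k+1} = (182 − m_{k+1}²)/d_k, a_{k+1} = ⌊(a₀ + m_{k+1})/d_{k+1}⌋ (starting m₀ = 0, d₀ = 1), with convergents p_k = a_k·p_{k-1} + p_{k-2}, q_k = a_k·q_{k-1} + q_{k-2} (p₋₁ = 1, q₋₁ = 0):
  k = 0: a₀ = 13; p₀/q₀ = 13/1; p₀² − 182·q₀² = 169 − 182 = -13.
  k = 1: m = 13, d = 13, a = ⌊(13 + 13)/13⌋ = 2; p/q = (2·13 + 1)/(2·1 + 0) = 27/2; p² − 182·q² = 729 − 728 = 1.
  The first convergent with p² − 182·q² = 1 gives the fundamental solution (x₁, y₁) = (27, 2).
Step 2: Apply the recurrence (x_{n+1}, y_{n+1}) = (x₁x_n + 182y₁y_n, x₁y_n + y₁x_n) repeatedly.
  From (x_1, y_1) = (27, 2): x_2 = 27·27 + 182·2·2 = 1457; y_2 = 27·2 + 2·27 = 108.
  From (x_2, y_2) = (1457, 108): x_3 = 27·1457 + 182·2·108 = 78651; y_3 = 27·108 + 2·1457 = 5830.
  From (x_3, y_3) = (78651, 5830): x_4 = 27·78651 + 182·2·5830 = 4245697; y_4 = 27·5830 + 2·78651 = 314712.
  From (x_4, y_4) = (4245697, 314712): x_5 = 27·4245697 + 182·2·314712 = 229188987; y_5 = 27·314712 + 2·4245697 = 16988618.
  From (x_5, y_5) = (229188987, 16988618): x_6 = 27·229188987 + 182·2·16988618 = 12371959601; y_6 = 27·16988618 + 2·229188987 = 917070660.
  From (x_6, y_6) = (12371959601, 917070660): x_7 = 27·12371959601 + 182·2·917070660 = 667856629467; y_7 = 27·917070660 + 2·12371959601 = 49504827022.
Step 3: Verify x_7² - 182·y_7² = 446032477523021732704089 - 446032477523021732704088 = 1 (should be 1). ✓

(x_1, y_1) = (27, 2); (x_7, y_7) = (667856629467, 49504827022).
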